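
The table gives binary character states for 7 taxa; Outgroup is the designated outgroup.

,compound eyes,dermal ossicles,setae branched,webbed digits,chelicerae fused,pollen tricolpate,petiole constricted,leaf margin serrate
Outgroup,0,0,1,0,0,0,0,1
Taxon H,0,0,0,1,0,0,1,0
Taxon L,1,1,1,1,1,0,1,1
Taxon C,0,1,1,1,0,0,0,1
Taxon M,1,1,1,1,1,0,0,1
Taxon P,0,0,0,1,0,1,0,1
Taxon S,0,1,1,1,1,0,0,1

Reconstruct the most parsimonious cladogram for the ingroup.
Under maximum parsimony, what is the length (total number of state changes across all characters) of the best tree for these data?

9

Character polarity is set by the outgroup: the derived state is whichever differs from the outgroup's state, so for setae branched, leaf margin serrate the derived state is '0', and for the remaining characters it is '1'.
compound eyes (derived state '1') is shared by Taxon L and Taxon M — a synapomorphy uniting that clade.
dermal ossicles (derived state '1') is shared by Taxon C, Taxon L, Taxon M, and Taxon S — a synapomorphy uniting that clade.
setae branched: derived state '0' in Taxon H and Taxon P only — synapomorphy for {Taxon H, Taxon P}.
webbed digits (derived state '1') is shared by all ingroup taxa — unites the whole ingroup.
Only Taxon L, Taxon M, and Taxon S show the derived state '1' for chelicerae fused, supporting them as a clade.
pollen tricolpate (derived state '1') is unique to Taxon P (autapomorphy; uninformative for grouping).
petiole constricted groups Taxon H and Taxon L, which is incompatible with the clades supported by the remaining characters; treating it as convergent (homoplasy) costs fewer steps than any alternative tree.
leaf margin serrate: derived state '0' in Taxon H only — an autapomorphy, so it tells us nothing about relationships among taxa.
Most parsimonious ingroup topology: ((Taxon H,Taxon P),(((Taxon L,Taxon M),Taxon S),Taxon C)).
Changes per character on this tree: compound eyes: 1; dermal ossicles: 1; setae branched: 1; webbed digits: 1; chelicerae fused: 1; pollen tricolpate: 1; petiole constricted: 2; leaf margin serrate: 1.
Total = 9.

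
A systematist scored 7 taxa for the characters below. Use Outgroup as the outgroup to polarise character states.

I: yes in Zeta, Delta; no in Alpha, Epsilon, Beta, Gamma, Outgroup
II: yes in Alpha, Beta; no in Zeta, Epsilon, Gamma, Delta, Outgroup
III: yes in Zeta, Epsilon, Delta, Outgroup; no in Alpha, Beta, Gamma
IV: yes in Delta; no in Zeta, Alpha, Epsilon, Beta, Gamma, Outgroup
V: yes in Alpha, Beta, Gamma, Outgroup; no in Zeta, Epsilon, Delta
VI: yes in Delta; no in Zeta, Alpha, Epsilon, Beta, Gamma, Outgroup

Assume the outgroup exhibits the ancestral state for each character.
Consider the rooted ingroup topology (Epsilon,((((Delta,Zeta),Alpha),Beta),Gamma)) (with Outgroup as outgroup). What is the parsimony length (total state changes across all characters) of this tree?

9

Map each character onto (Epsilon,((((Delta,Zeta),Alpha),Beta),Gamma)) (rooted by Outgroup) and count the minimum state changes it requires (Fitch parsimony):
I: 1; II: 2; III: 2; IV: 1; V: 2; VI: 1.
Total tree length = 9.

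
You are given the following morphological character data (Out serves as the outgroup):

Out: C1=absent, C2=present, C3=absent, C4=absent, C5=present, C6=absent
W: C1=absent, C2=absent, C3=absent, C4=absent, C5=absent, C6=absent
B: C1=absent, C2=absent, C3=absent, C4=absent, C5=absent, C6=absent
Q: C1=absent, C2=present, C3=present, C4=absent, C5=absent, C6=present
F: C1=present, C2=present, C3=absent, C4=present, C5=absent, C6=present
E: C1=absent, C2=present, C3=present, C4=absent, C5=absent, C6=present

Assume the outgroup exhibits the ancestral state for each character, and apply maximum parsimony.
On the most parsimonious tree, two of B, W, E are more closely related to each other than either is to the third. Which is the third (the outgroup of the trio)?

Character polarity is set by the outgroup: the derived state is whichever differs from the outgroup's state, so for C2, C5 the derived state is 'absent', and for the remaining characters it is 'present'.
C1 (derived state 'present') is unique to F (autapomorphy; uninformative for grouping).
Only B and W show the derived state 'absent' for C2, supporting them as a clade.
C3: derived state 'present' in E and Q only — synapomorphy for {E, Q}.
C4: derived state 'present' in F only — an autapomorphy, so it tells us nothing about relationships among taxa.
C5 (derived state 'absent') is shared by all ingroup taxa — unites the whole ingroup.
C6 (derived state 'present') is shared by E, F, and Q — a synapomorphy uniting that clade.
Most parsimonious ingroup topology: ((W,B),((Q,E),F)).
B and W share a more recent common ancestor with each other than either does with E, so E is the least closely related of the three.

E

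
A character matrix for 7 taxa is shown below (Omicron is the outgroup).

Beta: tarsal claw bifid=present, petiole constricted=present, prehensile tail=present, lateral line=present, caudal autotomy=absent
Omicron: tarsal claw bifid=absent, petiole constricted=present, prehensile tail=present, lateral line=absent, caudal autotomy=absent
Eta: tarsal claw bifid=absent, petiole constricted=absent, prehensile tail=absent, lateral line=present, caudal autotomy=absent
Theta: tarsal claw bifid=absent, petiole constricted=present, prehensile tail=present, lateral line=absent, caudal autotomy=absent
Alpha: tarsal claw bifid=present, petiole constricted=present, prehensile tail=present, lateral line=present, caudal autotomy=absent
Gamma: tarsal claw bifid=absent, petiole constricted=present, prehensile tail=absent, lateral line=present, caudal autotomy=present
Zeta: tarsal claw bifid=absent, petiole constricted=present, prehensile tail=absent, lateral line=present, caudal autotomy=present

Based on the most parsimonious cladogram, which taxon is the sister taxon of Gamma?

Zeta

Character polarity is set by the outgroup: the derived state is whichever differs from the outgroup's state, so for petiole constricted, prehensile tail the derived state is 'absent', and for the remaining characters it is 'present'.
Only Alpha and Beta show the derived state 'present' for tarsal claw bifid, supporting them as a clade.
petiole constricted (derived state 'absent') is unique to Eta (autapomorphy; uninformative for grouping).
prehensile tail: derived state 'absent' in Eta, Gamma, and Zeta only — synapomorphy for {Eta, Gamma, Zeta}.
Only Alpha, Beta, Eta, Gamma, and Zeta show the derived state 'present' for lateral line, supporting them as a clade.
Only Gamma and Zeta show the derived state 'present' for caudal autotomy, supporting them as a clade.
Most parsimonious ingroup topology: ((((Gamma,Zeta),Eta),(Beta,Alpha)),Theta).
Gamma and Zeta form a cherry on this tree, so they are sister taxa.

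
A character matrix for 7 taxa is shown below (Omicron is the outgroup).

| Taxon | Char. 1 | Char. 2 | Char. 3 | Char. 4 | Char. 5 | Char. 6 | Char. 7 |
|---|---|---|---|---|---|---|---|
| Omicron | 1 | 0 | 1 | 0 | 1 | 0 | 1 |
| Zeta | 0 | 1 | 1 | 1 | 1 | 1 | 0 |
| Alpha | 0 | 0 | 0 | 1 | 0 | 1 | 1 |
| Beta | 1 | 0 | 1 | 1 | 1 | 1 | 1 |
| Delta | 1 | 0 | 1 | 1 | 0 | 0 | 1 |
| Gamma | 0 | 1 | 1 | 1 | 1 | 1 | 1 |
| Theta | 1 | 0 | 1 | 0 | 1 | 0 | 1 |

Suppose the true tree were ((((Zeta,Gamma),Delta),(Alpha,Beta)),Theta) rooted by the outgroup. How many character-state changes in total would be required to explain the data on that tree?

Map each character onto ((((Zeta,Gamma),Delta),(Alpha,Beta)),Theta) (rooted by Omicron) and count the minimum state changes it requires (Fitch parsimony):
Char. 1: 2; Char. 2: 1; Char. 3: 1; Char. 4: 1; Char. 5: 2; Char. 6: 2; Char. 7: 1.
Total tree length = 10.

10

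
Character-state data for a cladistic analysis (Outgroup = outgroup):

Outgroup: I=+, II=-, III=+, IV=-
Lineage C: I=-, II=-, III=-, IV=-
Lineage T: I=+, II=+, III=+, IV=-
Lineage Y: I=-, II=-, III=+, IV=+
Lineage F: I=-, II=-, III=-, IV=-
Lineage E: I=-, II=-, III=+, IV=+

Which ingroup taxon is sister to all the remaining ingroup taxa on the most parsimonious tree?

Lineage T

Character polarity is set by the outgroup: the derived state is whichever differs from the outgroup's state, so for I, III the derived state is '-', and for the remaining characters it is '+'.
I: derived state '-' in Lineage C, Lineage E, Lineage F, and Lineage Y only — synapomorphy for {Lineage C, Lineage E, Lineage F, Lineage Y}.
II (derived state '+') is unique to Lineage T (autapomorphy; uninformative for grouping).
III (derived state '-') is shared by Lineage C and Lineage F — a synapomorphy uniting that clade.
IV: derived state '+' in Lineage E and Lineage Y only — synapomorphy for {Lineage E, Lineage Y}.
Most parsimonious ingroup topology: (((Lineage C,Lineage F),(Lineage Y,Lineage E)),Lineage T).
Lineage T is sister to the clade containing all other ingroup taxa, so it is the earliest-diverging (most basal) ingroup lineage.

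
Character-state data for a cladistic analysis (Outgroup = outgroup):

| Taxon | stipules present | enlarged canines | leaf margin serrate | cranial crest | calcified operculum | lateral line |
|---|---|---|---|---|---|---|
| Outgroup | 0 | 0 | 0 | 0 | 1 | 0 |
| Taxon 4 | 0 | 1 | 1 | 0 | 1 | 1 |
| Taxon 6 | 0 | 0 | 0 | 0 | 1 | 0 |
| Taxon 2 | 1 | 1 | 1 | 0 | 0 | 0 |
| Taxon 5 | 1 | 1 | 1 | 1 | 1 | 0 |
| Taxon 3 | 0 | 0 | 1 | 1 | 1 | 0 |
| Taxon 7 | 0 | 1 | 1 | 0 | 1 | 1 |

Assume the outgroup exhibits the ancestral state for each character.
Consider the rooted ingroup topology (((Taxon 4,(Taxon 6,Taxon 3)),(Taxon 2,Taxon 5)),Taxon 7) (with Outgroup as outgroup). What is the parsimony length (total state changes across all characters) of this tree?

10

Map each character onto (((Taxon 4,(Taxon 6,Taxon 3)),(Taxon 2,Taxon 5)),Taxon 7) (rooted by Outgroup) and count the minimum state changes it requires (Fitch parsimony):
stipules present: 1; enlarged canines: 2; leaf margin serrate: 2; cranial crest: 2; calcified operculum: 1; lateral line: 2.
Total tree length = 10.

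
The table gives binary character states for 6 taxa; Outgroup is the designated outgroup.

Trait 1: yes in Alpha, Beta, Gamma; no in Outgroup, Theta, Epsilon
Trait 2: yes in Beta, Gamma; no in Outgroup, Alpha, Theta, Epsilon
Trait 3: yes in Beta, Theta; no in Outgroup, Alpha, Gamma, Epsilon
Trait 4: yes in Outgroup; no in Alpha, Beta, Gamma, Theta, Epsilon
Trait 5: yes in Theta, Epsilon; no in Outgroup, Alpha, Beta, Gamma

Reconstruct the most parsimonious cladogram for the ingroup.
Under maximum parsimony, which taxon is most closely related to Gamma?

Character polarity is set by the outgroup: the derived state is whichever differs from the outgroup's state, so for Trait 4 the derived state is 'no', and for the remaining characters it is 'yes'.
Trait 1: derived state 'yes' in Alpha, Beta, and Gamma only — synapomorphy for {Alpha, Beta, Gamma}.
Trait 2 (derived state 'yes') is shared by Beta and Gamma — a synapomorphy uniting that clade.
Trait 3 groups Beta and Theta, which is incompatible with the clades supported by the remaining characters; treating it as convergent (homoplasy) costs fewer steps than any alternative tree.
All ingroup taxa share the derived state 'no' for Trait 4; it defines the ingroup but does not resolve relationships within it.
Trait 5: derived state 'yes' in Epsilon and Theta only — synapomorphy for {Epsilon, Theta}.
Most parsimonious ingroup topology: ((Alpha,(Beta,Gamma)),(Theta,Epsilon)).
Gamma and Beta form a cherry on this tree, so they are sister taxa.

Beta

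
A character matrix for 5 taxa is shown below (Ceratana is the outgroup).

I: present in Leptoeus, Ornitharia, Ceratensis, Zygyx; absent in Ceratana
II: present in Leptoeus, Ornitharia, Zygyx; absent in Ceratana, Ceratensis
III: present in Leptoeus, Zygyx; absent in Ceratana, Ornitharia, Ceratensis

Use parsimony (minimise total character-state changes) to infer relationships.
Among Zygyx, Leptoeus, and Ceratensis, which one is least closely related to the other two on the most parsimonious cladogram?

Ceratensis

The outgroup has state 'absent' for every character, so 'present' is the derived state throughout.
All ingroup taxa share the derived state 'present' for I; it defines the ingroup but does not resolve relationships within it.
II (derived state 'present') is shared by Leptoeus, Ornitharia, and Zygyx — a synapomorphy uniting that clade.
III (derived state 'present') is shared by Leptoeus and Zygyx — a synapomorphy uniting that clade.
Most parsimonious ingroup topology: (((Leptoeus,Zygyx),Ornitharia),Ceratensis).
Zygyx and Leptoeus share a more recent common ancestor with each other than either does with Ceratensis, so Ceratensis is the least closely related of the three.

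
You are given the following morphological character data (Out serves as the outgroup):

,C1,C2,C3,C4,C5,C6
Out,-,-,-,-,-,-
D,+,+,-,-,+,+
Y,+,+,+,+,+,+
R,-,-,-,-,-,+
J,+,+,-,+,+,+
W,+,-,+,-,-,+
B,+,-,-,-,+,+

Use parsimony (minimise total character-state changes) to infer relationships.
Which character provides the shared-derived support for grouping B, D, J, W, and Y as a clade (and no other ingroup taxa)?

C1

The outgroup has state '-' for every character, so '+' is the derived state throughout.
C1 (derived state '+') is shared by B, D, J, W, and Y — a synapomorphy uniting that clade.
Only D, J, and Y show the derived state '+' for C2, supporting them as a clade.
C3 (state '+') occurs in W and Y but conflicts with the nesting implied by the other characters — most parsimoniously interpreted as homoplasy.
C4 (derived state '+') is shared by J and Y — a synapomorphy uniting that clade.
Only B, D, J, and Y show the derived state '+' for C5, supporting them as a clade.
C6 (derived state '+') is shared by all ingroup taxa — unites the whole ingroup.
Most parsimonious ingroup topology: ((((D,(Y,J)),B),W),R).
The clade {B, D, J, W, Y} is supported by C1: its derived state '+' occurs in exactly those taxa and in no other taxon (including the outgroup).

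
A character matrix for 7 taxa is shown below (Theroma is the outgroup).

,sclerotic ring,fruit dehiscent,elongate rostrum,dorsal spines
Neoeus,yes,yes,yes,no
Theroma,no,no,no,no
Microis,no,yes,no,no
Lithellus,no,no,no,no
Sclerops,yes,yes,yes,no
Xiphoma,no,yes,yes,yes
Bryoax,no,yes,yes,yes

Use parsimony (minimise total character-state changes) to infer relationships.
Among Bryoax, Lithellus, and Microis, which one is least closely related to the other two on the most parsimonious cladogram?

Lithellus

The outgroup has state 'no' for every character, so 'yes' is the derived state throughout.
sclerotic ring (derived state 'yes') is shared by Neoeus and Sclerops — a synapomorphy uniting that clade.
fruit dehiscent: derived state 'yes' in Bryoax, Microis, Neoeus, Sclerops, and Xiphoma only — synapomorphy for {Bryoax, Microis, Neoeus, Sclerops, Xiphoma}.
Only Bryoax, Neoeus, Sclerops, and Xiphoma show the derived state 'yes' for elongate rostrum, supporting them as a clade.
dorsal spines (derived state 'yes') is shared by Bryoax and Xiphoma — a synapomorphy uniting that clade.
Most parsimonious ingroup topology: ((((Neoeus,Sclerops),(Xiphoma,Bryoax)),Microis),Lithellus).
Bryoax and Microis share a more recent common ancestor with each other than either does with Lithellus, so Lithellus is the least closely related of the three.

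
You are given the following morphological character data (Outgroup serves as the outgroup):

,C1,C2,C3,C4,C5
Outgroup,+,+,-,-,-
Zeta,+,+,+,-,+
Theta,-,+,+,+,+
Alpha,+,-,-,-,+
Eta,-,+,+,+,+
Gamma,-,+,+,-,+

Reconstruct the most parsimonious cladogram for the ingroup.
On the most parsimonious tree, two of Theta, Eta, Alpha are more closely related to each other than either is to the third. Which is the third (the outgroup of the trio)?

Character polarity is set by the outgroup: the derived state is whichever differs from the outgroup's state, so for C1, C2 the derived state is '-', and for the remaining characters it is '+'.
Only Eta, Gamma, and Theta show the derived state '-' for C1, supporting them as a clade.
C2: derived state '-' in Alpha only — an autapomorphy, so it tells us nothing about relationships among taxa.
C3 (derived state '+') is shared by Eta, Gamma, Theta, and Zeta — a synapomorphy uniting that clade.
C4: derived state '+' in Eta and Theta only — synapomorphy for {Eta, Theta}.
All ingroup taxa share the derived state '+' for C5; it defines the ingroup but does not resolve relationships within it.
Most parsimonious ingroup topology: ((Zeta,((Theta,Eta),Gamma)),Alpha).
Eta and Theta share a more recent common ancestor with each other than either does with Alpha, so Alpha is the least closely related of the three.

Alpha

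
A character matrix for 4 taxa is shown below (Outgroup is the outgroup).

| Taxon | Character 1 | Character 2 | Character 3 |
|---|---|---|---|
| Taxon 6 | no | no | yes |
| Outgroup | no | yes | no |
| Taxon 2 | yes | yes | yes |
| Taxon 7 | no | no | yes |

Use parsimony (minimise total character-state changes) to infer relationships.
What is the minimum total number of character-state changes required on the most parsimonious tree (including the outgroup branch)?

Character polarity is set by the outgroup: the derived state is whichever differs from the outgroup's state, so for Character 2 the derived state is 'no', and for the remaining characters it is 'yes'.
Character 1: derived state 'yes' in Taxon 2 only — an autapomorphy, so it tells us nothing about relationships among taxa.
Only Taxon 6 and Taxon 7 show the derived state 'no' for Character 2, supporting them as a clade.
Character 3 (derived state 'yes') is shared by all ingroup taxa — unites the whole ingroup.
Most parsimonious ingroup topology: ((Taxon 7,Taxon 6),Taxon 2).
Changes per character on this tree: Character 1: 1; Character 2: 1; Character 3: 1.
Total = 3.

3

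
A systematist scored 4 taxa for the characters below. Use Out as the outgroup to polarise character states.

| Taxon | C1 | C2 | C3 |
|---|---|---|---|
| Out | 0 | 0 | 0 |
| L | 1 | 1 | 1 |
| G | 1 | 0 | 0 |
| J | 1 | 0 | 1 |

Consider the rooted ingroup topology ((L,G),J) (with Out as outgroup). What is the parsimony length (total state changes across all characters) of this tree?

4

Map each character onto ((L,G),J) (rooted by Out) and count the minimum state changes it requires (Fitch parsimony):
C1: 1; C2: 1; C3: 2.
Total tree length = 4.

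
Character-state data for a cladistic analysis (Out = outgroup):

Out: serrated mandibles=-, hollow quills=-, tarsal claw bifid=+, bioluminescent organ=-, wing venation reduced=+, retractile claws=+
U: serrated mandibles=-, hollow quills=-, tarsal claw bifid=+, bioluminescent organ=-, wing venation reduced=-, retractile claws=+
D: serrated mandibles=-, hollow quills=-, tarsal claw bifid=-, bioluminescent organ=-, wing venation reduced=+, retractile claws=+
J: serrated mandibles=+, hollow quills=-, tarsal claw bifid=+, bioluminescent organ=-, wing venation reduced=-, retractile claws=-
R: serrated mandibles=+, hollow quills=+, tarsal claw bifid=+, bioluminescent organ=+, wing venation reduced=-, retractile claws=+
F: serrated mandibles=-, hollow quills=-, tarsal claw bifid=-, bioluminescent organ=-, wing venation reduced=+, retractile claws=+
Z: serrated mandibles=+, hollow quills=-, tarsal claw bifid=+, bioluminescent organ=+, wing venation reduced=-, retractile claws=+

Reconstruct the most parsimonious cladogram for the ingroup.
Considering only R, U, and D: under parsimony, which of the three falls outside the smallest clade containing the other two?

Character polarity is set by the outgroup: the derived state is whichever differs from the outgroup's state, so for tarsal claw bifid, wing venation reduced, retractile claws the derived state is '-', and for the remaining characters it is '+'.
Only J, R, and Z show the derived state '+' for serrated mandibles, supporting them as a clade.
hollow quills: derived state '+' in R only — an autapomorphy, so it tells us nothing about relationships among taxa.
tarsal claw bifid: derived state '-' in D and F only — synapomorphy for {D, F}.
Only R and Z show the derived state '+' for bioluminescent organ, supporting them as a clade.
wing venation reduced (derived state '-') is shared by J, R, U, and Z — a synapomorphy uniting that clade.
retractile claws (derived state '-') is unique to J (autapomorphy; uninformative for grouping).
Most parsimonious ingroup topology: ((U,(J,(R,Z))),(D,F)).
U and R share a more recent common ancestor with each other than either does with D, so D is the least closely related of the three.

D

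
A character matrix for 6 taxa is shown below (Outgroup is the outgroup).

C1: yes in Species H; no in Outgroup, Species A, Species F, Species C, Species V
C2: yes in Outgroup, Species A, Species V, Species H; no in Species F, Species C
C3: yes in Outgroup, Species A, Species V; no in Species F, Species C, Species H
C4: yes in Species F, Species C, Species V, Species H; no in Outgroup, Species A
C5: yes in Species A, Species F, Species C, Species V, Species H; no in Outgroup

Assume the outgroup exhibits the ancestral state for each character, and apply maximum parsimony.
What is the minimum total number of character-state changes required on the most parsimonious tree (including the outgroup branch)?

5

Character polarity is set by the outgroup: the derived state is whichever differs from the outgroup's state, so for C2, C3 the derived state is 'no', and for the remaining characters it is 'yes'.
C1 (derived state 'yes') is unique to Species H (autapomorphy; uninformative for grouping).
C2: derived state 'no' in Species C and Species F only — synapomorphy for {Species C, Species F}.
Only Species C, Species F, and Species H show the derived state 'no' for C3, supporting them as a clade.
C4 (derived state 'yes') is shared by Species C, Species F, Species H, and Species V — a synapomorphy uniting that clade.
C5 (derived state 'yes') is shared by all ingroup taxa — unites the whole ingroup.
Most parsimonious ingroup topology: (Species A,(((Species F,Species C),Species H),Species V)).
Changes per character on this tree: C1: 1; C2: 1; C3: 1; C4: 1; C5: 1.
Total = 5.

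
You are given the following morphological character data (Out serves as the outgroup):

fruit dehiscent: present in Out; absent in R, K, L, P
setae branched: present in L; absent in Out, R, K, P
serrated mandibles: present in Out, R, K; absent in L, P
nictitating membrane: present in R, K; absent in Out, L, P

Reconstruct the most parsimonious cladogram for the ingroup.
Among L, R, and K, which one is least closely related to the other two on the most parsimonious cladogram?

Character polarity is set by the outgroup: the derived state is whichever differs from the outgroup's state, so for fruit dehiscent, serrated mandibles the derived state is 'absent', and for the remaining characters it is 'present'.
fruit dehiscent (derived state 'absent') is shared by all ingroup taxa — unites the whole ingroup.
setae branched (derived state 'present') is unique to L (autapomorphy; uninformative for grouping).
serrated mandibles: derived state 'absent' in L and P only — synapomorphy for {L, P}.
Only K and R show the derived state 'present' for nictitating membrane, supporting them as a clade.
Most parsimonious ingroup topology: ((R,K),(L,P)).
K and R share a more recent common ancestor with each other than either does with L, so L is the least closely related of the three.

L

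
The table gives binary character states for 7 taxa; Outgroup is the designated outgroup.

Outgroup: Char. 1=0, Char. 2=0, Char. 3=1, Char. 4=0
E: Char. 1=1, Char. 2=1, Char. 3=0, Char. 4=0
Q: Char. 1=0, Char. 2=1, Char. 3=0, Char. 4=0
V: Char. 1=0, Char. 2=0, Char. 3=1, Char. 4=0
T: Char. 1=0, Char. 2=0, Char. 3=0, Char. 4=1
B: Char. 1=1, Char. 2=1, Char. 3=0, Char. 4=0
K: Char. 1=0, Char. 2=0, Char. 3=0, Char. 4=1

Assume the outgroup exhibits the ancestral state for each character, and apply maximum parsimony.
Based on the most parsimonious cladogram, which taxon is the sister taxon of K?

T

Character polarity is set by the outgroup: the derived state is whichever differs from the outgroup's state, so for Char. 3 the derived state is '0', and for the remaining characters it is '1'.
Only B and E show the derived state '1' for Char. 1, supporting them as a clade.
Char. 2 (derived state '1') is shared by B, E, and Q — a synapomorphy uniting that clade.
Only B, E, K, Q, and T show the derived state '0' for Char. 3, supporting them as a clade.
Char. 4: derived state '1' in K and T only — synapomorphy for {K, T}.
Most parsimonious ingroup topology: ((((E,B),Q),(T,K)),V).
K and T form a cherry on this tree, so they are sister taxa.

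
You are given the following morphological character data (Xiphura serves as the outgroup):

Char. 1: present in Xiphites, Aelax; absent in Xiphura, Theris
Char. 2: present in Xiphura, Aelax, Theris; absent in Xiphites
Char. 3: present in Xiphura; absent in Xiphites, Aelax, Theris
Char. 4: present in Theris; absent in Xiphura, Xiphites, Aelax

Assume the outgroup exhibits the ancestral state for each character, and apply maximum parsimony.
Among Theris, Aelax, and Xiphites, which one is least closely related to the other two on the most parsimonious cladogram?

Character polarity is set by the outgroup: the derived state is whichever differs from the outgroup's state, so for Char. 2, Char. 3 the derived state is 'absent', and for the remaining characters it is 'present'.
Char. 1 (derived state 'present') is shared by Aelax and Xiphites — a synapomorphy uniting that clade.
Char. 2: derived state 'absent' in Xiphites only — an autapomorphy, so it tells us nothing about relationships among taxa.
Char. 3 (derived state 'absent') is shared by all ingroup taxa — unites the whole ingroup.
Char. 4 (derived state 'present') is unique to Theris (autapomorphy; uninformative for grouping).
Most parsimonious ingroup topology: ((Xiphites,Aelax),Theris).
Aelax and Xiphites share a more recent common ancestor with each other than either does with Theris, so Theris is the least closely related of the three.

Theris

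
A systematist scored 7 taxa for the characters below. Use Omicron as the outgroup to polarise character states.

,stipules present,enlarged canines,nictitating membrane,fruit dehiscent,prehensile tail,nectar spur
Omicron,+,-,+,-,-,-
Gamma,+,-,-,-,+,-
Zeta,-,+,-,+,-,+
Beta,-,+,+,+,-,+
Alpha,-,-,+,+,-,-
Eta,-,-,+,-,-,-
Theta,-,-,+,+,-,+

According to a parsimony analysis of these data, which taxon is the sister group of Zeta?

Beta

Character polarity is set by the outgroup: the derived state is whichever differs from the outgroup's state, so for stipules present, nictitating membrane the derived state is '-', and for the remaining characters it is '+'.
stipules present (derived state '-') is shared by Alpha, Beta, Eta, Theta, and Zeta — a synapomorphy uniting that clade.
enlarged canines (derived state '+') is shared by Beta and Zeta — a synapomorphy uniting that clade.
nictitating membrane (state '-') occurs in Gamma and Zeta but conflicts with the nesting implied by the other characters — most parsimoniously interpreted as homoplasy.
fruit dehiscent (derived state '+') is shared by Alpha, Beta, Theta, and Zeta — a synapomorphy uniting that clade.
prehensile tail (derived state '+') is unique to Gamma (autapomorphy; uninformative for grouping).
Only Beta, Theta, and Zeta show the derived state '+' for nectar spur, supporting them as a clade.
Most parsimonious ingroup topology: (Gamma,((((Zeta,Beta),Theta),Alpha),Eta)).
Zeta and Beta form a cherry on this tree, so they are sister taxa.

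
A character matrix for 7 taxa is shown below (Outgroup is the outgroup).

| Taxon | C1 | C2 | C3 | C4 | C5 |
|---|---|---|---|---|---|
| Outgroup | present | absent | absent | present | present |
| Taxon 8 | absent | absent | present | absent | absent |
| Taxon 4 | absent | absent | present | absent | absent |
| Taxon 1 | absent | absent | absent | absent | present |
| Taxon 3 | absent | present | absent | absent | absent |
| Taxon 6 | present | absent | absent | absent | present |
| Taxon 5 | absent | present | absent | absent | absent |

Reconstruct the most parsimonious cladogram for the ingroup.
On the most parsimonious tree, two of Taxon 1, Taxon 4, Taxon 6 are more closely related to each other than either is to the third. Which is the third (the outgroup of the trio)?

Character polarity is set by the outgroup: the derived state is whichever differs from the outgroup's state, so for C1, C4, C5 the derived state is 'absent', and for the remaining characters it is 'present'.
C1: derived state 'absent' in Taxon 1, Taxon 3, Taxon 4, Taxon 5, and Taxon 8 only — synapomorphy for {Taxon 1, Taxon 3, Taxon 4, Taxon 5, Taxon 8}.
C2: derived state 'present' in Taxon 3 and Taxon 5 only — synapomorphy for {Taxon 3, Taxon 5}.
C3 (derived state 'present') is shared by Taxon 4 and Taxon 8 — a synapomorphy uniting that clade.
C4 (derived state 'absent') is shared by all ingroup taxa — unites the whole ingroup.
C5 (derived state 'absent') is shared by Taxon 3, Taxon 4, Taxon 5, and Taxon 8 — a synapomorphy uniting that clade.
Most parsimonious ingroup topology: ((((Taxon 8,Taxon 4),(Taxon 3,Taxon 5)),Taxon 1),Taxon 6).
Taxon 4 and Taxon 1 share a more recent common ancestor with each other than either does with Taxon 6, so Taxon 6 is the least closely related of the three.

Taxon 6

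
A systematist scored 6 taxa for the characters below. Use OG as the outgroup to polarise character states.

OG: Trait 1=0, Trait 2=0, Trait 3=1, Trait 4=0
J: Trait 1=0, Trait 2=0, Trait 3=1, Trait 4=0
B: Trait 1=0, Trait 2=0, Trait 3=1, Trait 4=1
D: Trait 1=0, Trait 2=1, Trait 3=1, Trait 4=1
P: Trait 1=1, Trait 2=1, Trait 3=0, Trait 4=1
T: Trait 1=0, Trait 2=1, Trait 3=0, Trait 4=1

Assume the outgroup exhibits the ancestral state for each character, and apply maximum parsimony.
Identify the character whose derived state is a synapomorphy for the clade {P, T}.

Character polarity is set by the outgroup: the derived state is whichever differs from the outgroup's state, so for Trait 3 the derived state is '0', and for the remaining characters it is '1'.
Trait 1: derived state '1' in P only — an autapomorphy, so it tells us nothing about relationships among taxa.
Trait 2 (derived state '1') is shared by D, P, and T — a synapomorphy uniting that clade.
Only P and T show the derived state '0' for Trait 3, supporting them as a clade.
Trait 4: derived state '1' in B, D, P, and T only — synapomorphy for {B, D, P, T}.
Most parsimonious ingroup topology: (J,(B,(D,(P,T)))).
The clade {P, T} is supported by Trait 3: its derived state '0' occurs in exactly those taxa and in no other taxon (including the outgroup).

Trait 3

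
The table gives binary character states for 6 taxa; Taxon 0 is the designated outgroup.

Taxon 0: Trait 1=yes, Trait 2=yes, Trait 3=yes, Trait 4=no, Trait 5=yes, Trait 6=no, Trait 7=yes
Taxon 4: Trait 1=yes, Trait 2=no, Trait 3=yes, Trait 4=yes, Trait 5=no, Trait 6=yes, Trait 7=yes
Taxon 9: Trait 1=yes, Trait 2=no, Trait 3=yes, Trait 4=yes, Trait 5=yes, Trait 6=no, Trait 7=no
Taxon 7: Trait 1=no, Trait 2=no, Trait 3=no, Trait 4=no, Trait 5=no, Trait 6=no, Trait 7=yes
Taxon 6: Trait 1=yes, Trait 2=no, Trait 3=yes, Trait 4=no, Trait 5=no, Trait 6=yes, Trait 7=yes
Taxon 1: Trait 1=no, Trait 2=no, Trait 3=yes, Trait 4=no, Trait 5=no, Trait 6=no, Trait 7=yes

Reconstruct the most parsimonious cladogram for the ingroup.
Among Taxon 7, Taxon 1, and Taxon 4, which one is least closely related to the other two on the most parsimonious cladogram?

Taxon 4

Character polarity is set by the outgroup: the derived state is whichever differs from the outgroup's state, so for Trait 1, Trait 2, Trait 3, Trait 5, Trait 7 the derived state is 'no', and for the remaining characters it is 'yes'.
Only Taxon 1 and Taxon 7 show the derived state 'no' for Trait 1, supporting them as a clade.
Trait 2 (derived state 'no') is shared by all ingroup taxa — unites the whole ingroup.
Trait 3 (derived state 'no') is unique to Taxon 7 (autapomorphy; uninformative for grouping).
Trait 4 groups Taxon 4 and Taxon 9, which is incompatible with the clades supported by the remaining characters; treating it as convergent (homoplasy) costs fewer steps than any alternative tree.
Trait 5 (derived state 'no') is shared by Taxon 1, Taxon 4, Taxon 6, and Taxon 7 — a synapomorphy uniting that clade.
Only Taxon 4 and Taxon 6 show the derived state 'yes' for Trait 6, supporting them as a clade.
Trait 7: derived state 'no' in Taxon 9 only — an autapomorphy, so it tells us nothing about relationships among taxa.
Most parsimonious ingroup topology: (((Taxon 4,Taxon 6),(Taxon 7,Taxon 1)),Taxon 9).
Taxon 1 and Taxon 7 share a more recent common ancestor with each other than either does with Taxon 4, so Taxon 4 is the least closely related of the three.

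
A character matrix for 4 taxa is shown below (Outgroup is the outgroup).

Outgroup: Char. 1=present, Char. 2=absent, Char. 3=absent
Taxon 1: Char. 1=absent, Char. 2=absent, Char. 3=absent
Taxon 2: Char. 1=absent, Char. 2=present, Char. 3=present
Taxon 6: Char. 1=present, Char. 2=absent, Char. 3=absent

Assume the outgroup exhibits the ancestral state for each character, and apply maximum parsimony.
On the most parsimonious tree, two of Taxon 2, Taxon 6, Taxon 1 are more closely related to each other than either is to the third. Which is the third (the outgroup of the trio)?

Taxon 6

Character polarity is set by the outgroup: the derived state is whichever differs from the outgroup's state, so for Char. 1 the derived state is 'absent', and for the remaining characters it is 'present'.
Only Taxon 1 and Taxon 2 show the derived state 'absent' for Char. 1, supporting them as a clade.
Char. 2 (derived state 'present') is unique to Taxon 2 (autapomorphy; uninformative for grouping).
Char. 3 (derived state 'present') is unique to Taxon 2 (autapomorphy; uninformative for grouping).
Most parsimonious ingroup topology: ((Taxon 1,Taxon 2),Taxon 6).
Taxon 2 and Taxon 1 share a more recent common ancestor with each other than either does with Taxon 6, so Taxon 6 is the least closely related of the three.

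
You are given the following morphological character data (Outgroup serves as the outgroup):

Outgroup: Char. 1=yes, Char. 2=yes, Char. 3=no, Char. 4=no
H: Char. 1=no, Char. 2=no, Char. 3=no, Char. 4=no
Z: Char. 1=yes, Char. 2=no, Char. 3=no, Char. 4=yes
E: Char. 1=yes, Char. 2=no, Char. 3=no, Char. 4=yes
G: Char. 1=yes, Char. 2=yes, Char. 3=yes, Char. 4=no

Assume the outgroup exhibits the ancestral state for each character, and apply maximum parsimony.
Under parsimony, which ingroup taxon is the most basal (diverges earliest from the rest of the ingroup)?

Character polarity is set by the outgroup: the derived state is whichever differs from the outgroup's state, so for Char. 1, Char. 2 the derived state is 'no', and for the remaining characters it is 'yes'.
Char. 1 (derived state 'no') is unique to H (autapomorphy; uninformative for grouping).
Char. 2: derived state 'no' in E, H, and Z only — synapomorphy for {E, H, Z}.
Char. 3 (derived state 'yes') is unique to G (autapomorphy; uninformative for grouping).
Char. 4 (derived state 'yes') is shared by E and Z — a synapomorphy uniting that clade.
Most parsimonious ingroup topology: ((H,(Z,E)),G).
G is sister to the clade containing all other ingroup taxa, so it is the earliest-diverging (most basal) ingroup lineage.

G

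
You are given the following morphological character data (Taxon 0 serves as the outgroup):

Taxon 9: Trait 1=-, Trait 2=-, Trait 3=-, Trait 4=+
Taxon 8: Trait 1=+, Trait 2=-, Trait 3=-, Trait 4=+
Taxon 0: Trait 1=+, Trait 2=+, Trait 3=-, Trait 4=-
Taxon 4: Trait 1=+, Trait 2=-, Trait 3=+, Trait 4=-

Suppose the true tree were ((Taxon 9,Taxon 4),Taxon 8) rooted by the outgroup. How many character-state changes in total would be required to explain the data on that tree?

5

Map each character onto ((Taxon 9,Taxon 4),Taxon 8) (rooted by Taxon 0) and count the minimum state changes it requires (Fitch parsimony):
Trait 1: 1; Trait 2: 1; Trait 3: 1; Trait 4: 2.
Total tree length = 5.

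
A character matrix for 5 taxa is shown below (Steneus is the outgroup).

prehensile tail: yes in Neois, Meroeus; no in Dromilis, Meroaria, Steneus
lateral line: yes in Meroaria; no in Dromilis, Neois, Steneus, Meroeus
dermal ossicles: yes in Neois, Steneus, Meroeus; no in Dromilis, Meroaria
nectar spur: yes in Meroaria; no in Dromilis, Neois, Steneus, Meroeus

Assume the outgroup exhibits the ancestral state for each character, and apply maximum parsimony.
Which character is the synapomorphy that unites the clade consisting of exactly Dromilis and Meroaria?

Character polarity is set by the outgroup: the derived state is whichever differs from the outgroup's state, so for dermal ossicles the derived state is 'no', and for the remaining characters it is 'yes'.
prehensile tail: derived state 'yes' in Meroeus and Neois only — synapomorphy for {Meroeus, Neois}.
lateral line: derived state 'yes' in Meroaria only — an autapomorphy, so it tells us nothing about relationships among taxa.
dermal ossicles: derived state 'no' in Dromilis and Meroaria only — synapomorphy for {Dromilis, Meroaria}.
nectar spur (derived state 'yes') is unique to Meroaria (autapomorphy; uninformative for grouping).
Most parsimonious ingroup topology: ((Meroeus,Neois),(Dromilis,Meroaria)).
The clade {Dromilis, Meroaria} is supported by dermal ossicles: its derived state 'no' occurs in exactly those taxa and in no other taxon (including the outgroup).

dermal ossicles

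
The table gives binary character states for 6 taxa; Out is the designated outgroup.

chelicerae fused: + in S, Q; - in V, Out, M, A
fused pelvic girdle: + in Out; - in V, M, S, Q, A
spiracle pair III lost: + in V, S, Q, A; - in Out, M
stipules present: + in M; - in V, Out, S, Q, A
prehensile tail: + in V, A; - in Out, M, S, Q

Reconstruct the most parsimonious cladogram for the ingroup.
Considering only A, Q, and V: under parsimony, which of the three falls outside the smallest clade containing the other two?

Q

Character polarity is set by the outgroup: the derived state is whichever differs from the outgroup's state, so for fused pelvic girdle the derived state is '-', and for the remaining characters it is '+'.
Only Q and S show the derived state '+' for chelicerae fused, supporting them as a clade.
fused pelvic girdle (derived state '-') is shared by all ingroup taxa — unites the whole ingroup.
spiracle pair III lost: derived state '+' in A, Q, S, and V only — synapomorphy for {A, Q, S, V}.
stipules present (derived state '+') is unique to M (autapomorphy; uninformative for grouping).
prehensile tail: derived state '+' in A and V only — synapomorphy for {A, V}.
Most parsimonious ingroup topology: (((A,V),(Q,S)),M).
A and V share a more recent common ancestor with each other than either does with Q, so Q is the least closely related of the three.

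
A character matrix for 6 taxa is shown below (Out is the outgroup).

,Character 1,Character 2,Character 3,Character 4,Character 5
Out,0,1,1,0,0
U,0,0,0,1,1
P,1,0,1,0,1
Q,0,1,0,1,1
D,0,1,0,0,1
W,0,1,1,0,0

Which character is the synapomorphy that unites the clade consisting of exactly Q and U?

Character polarity is set by the outgroup: the derived state is whichever differs from the outgroup's state, so for Character 2, Character 3 the derived state is '0', and for the remaining characters it is '1'.
Character 1: derived state '1' in P only — an autapomorphy, so it tells us nothing about relationships among taxa.
Character 2 groups P and U, which is incompatible with the clades supported by the remaining characters; treating it as convergent (homoplasy) costs fewer steps than any alternative tree.
Only D, Q, and U show the derived state '0' for Character 3, supporting them as a clade.
Character 4 (derived state '1') is shared by Q and U — a synapomorphy uniting that clade.
Character 5 (derived state '1') is shared by D, P, Q, and U — a synapomorphy uniting that clade.
Most parsimonious ingroup topology: ((((U,Q),D),P),W).
The clade {Q, U} is supported by Character 4: its derived state '1' occurs in exactly those taxa and in no other taxon (including the outgroup).

Character 4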